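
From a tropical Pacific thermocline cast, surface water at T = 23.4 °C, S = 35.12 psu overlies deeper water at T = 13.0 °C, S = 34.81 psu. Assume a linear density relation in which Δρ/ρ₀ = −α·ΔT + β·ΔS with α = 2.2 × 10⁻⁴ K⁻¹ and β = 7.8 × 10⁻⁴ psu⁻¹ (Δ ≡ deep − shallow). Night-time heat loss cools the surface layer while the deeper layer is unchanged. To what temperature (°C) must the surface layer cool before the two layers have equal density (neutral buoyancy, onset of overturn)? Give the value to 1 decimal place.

14.1 °C

Neutral buoyancy requires Δρ = 0, i.e. −α(T_deep − T_surf′) + β(S_deep − S_surf) = 0.
T_surf′ = T_deep − (β/α)·ΔS = 13.0 − (7.8 × 10⁻⁴/2.2 × 10⁻⁴)·(-0.31) = 14.099 °C.
Cooling required: 23.4 − (14.099) = 9.301 °C.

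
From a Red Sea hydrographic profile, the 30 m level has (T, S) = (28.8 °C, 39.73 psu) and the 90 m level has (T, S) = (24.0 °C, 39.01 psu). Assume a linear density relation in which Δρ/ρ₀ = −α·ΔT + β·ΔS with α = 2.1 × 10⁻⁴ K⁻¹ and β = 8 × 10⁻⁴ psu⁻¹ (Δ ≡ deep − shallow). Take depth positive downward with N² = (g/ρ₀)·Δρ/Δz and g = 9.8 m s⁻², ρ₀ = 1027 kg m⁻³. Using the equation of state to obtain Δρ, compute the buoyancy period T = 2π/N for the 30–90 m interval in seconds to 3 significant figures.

748 s

ΔT = -4.8 K, ΔS = -0.72 psu (deep − shallow).
Δρ/ρ₀ = −αΔT + βΔS = 1.008 × 10⁻³ − 5.76 × 10⁻⁴ = 4.32 × 10⁻⁴, so Δρ ≈ 0.4437 kg m⁻³.
N² = (g/ρ₀)·Δρ/Δz = g·(Δρ/ρ₀)/Δz = 9.8 × 4.32 × 10⁻⁴ / 60 = 7.0560 × 10⁻⁵ s⁻².
N = √(7.0560 × 10⁻⁵) = 8.4000 × 10⁻³ rad s⁻¹ → T = 2π/N = 748.00 s ≈ 748 s.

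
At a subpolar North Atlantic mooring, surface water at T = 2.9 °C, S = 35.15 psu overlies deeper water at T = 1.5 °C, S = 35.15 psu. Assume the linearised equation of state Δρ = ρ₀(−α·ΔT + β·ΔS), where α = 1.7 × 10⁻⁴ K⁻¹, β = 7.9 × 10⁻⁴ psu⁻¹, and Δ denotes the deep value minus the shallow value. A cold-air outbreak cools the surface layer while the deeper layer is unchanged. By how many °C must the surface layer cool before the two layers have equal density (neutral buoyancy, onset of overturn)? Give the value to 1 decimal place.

Neutral buoyancy requires Δρ = 0, i.e. −α(T_deep − T_surf′) + β(S_deep − S_surf) = 0.
T_surf′ = T_deep − (β/α)·ΔS = 1.5 − (7.9 × 10⁻⁴/1.7 × 10⁻⁴)·(+0.00) = 1.500 °C.
Cooling required: 2.9 − (1.500) = 1.400 °C.

1.4 °C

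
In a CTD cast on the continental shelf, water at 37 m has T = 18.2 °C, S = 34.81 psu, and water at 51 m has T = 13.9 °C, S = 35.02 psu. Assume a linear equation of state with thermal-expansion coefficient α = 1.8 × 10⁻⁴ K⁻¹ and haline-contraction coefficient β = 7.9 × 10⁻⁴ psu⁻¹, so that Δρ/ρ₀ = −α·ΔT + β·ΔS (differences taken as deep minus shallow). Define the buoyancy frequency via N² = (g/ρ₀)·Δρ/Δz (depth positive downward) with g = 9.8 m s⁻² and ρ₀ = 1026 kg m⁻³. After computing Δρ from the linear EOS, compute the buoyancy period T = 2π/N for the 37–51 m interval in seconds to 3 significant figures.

ΔT = -4.3 K, ΔS = +0.21 psu (deep − shallow).
Δρ/ρ₀ = −αΔT + βΔS = 7.74 × 10⁻⁴ + 1.659 × 10⁻⁴ = 9.399 × 10⁻⁴, so Δρ ≈ 0.9643 kg m⁻³.
N² = (g/ρ₀)·Δρ/Δz = g·(Δρ/ρ₀)/Δz = 9.8 × 9.399 × 10⁻⁴ / 14 = 6.5793 × 10⁻⁴ s⁻².
N = √(6.5793 × 10⁻⁴) = 0.025650 rad s⁻¹ → T = 2π/N = 244.96 s ≈ 245 s.

245 s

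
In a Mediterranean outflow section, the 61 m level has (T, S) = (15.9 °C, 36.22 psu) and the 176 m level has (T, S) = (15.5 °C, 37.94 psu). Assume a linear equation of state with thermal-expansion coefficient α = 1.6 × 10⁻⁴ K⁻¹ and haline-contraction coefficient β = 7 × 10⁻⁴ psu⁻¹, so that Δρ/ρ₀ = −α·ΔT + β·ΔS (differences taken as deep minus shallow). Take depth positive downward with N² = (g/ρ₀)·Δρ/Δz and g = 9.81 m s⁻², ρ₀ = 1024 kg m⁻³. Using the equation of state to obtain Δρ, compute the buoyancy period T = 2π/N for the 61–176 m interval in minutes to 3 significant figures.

ΔT = -0.4 K, ΔS = +1.72 psu (deep − shallow).
Δρ/ρ₀ = −αΔT + βΔS = 6.40 × 10⁻⁵ + 1.204 × 10⁻³ = 1.268 × 10⁻³, so Δρ ≈ 1.298 kg m⁻³.
N² = (g/ρ₀)·Δρ/Δz = g·(Δρ/ρ₀)/Δz = 9.81 × 1.268 × 10⁻³ / 115 = 1.0817 × 10⁻⁴ s⁻².
N = √(1.0817 × 10⁻⁴) = 0.010400 rad s⁻¹ → T = 2π/N = 604.15 s = 10.069 min ≈ 10.1 min.

10.1 min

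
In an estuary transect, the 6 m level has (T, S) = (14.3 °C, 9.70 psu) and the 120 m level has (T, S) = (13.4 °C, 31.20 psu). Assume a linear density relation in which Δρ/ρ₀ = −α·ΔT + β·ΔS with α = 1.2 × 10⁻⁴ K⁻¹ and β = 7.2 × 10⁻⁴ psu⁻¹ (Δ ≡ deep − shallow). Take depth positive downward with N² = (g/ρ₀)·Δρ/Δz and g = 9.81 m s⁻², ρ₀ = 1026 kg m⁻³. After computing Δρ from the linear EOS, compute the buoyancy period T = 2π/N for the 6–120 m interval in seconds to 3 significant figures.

172 s

ΔT = -0.9 K, ΔS = +21.50 psu (deep − shallow).
Δρ/ρ₀ = −αΔT + βΔS = 1.08 × 10⁻⁴ + 0.01548 = 0.015588, so Δρ ≈ 15.99 kg m⁻³.
N² = (g/ρ₀)·Δρ/Δz = g·(Δρ/ρ₀)/Δz = 9.81 × 0.015588 / 114 = 1.3414 × 10⁻³ s⁻².
N = √(1.3414 × 10⁻³) = 0.036625 rad s⁻¹ → T = 2π/N = 171.55 s ≈ 172 s.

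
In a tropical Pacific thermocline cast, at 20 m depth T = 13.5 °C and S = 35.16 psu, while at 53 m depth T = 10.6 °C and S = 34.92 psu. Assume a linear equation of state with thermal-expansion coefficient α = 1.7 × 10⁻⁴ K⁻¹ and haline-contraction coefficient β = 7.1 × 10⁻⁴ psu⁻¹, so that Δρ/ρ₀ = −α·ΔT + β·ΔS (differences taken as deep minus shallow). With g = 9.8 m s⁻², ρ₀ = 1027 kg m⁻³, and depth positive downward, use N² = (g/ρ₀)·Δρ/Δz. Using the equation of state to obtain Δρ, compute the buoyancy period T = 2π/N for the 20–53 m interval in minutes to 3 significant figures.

10.7 min

ΔT = -2.9 K, ΔS = -0.24 psu (deep − shallow).
Δρ/ρ₀ = −αΔT + βΔS = 4.93 × 10⁻⁴ − 1.704 × 10⁻⁴ = 3.226 × 10⁻⁴, so Δρ ≈ 0.3313 kg m⁻³.
N² = (g/ρ₀)·Δρ/Δz = g·(Δρ/ρ₀)/Δz = 9.8 × 3.226 × 10⁻⁴ / 33 = 9.5802 × 10⁻⁵ s⁻².
N = √(9.5802 × 10⁻⁵) = 9.7878 × 10⁻³ rad s⁻¹ → T = 2π/N = 641.94 s = 10.699 min ≈ 10.7 min.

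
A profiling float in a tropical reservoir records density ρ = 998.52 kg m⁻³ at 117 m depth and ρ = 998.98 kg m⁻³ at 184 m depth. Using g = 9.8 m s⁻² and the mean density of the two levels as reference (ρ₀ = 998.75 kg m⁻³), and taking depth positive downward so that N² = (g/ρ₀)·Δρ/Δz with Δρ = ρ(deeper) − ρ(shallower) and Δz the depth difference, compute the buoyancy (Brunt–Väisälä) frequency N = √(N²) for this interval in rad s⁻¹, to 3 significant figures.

8.21 × 10⁻³ rad s⁻¹

Δρ = 998.98 − 998.52 = 0.46 kg m⁻³ over Δz = 184 − 117 = 67 m.
N² = (9.8/998.75) × (0.46/67) = 6.7368 × 10⁻⁵ s⁻².
N = √(6.7368 × 10⁻⁵) = 8.2078 × 10⁻³ rad s⁻¹ ≈ 8.21 × 10⁻³ rad s⁻¹.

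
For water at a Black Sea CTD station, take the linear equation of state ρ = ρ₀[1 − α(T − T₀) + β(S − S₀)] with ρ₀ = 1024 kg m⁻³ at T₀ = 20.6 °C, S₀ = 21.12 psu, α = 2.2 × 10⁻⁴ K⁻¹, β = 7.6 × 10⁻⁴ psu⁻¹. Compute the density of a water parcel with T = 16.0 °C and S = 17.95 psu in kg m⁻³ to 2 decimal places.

1022.57 kg m⁻³

T − T₀ = -4.6 K, S − S₀ = -3.17 psu.
Bracket = 1 − α·(-4.6) + β·(-3.17) = 1 + (-1.3972 × 10⁻³) = 0.9986028.
ρ = 1024 × 0.9986028 = 1022.57 kg m⁻³.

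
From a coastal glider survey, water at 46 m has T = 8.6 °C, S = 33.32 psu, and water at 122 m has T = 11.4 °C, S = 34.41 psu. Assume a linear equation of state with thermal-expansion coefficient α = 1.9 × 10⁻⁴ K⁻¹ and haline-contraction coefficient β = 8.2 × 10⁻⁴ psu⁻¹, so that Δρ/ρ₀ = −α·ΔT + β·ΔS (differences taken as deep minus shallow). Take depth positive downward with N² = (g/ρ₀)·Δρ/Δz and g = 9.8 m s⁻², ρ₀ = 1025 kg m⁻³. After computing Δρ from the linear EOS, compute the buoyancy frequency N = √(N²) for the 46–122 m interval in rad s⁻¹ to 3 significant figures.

ΔT = +2.8 K, ΔS = +1.09 psu (deep − shallow).
Δρ/ρ₀ = −αΔT + βΔS = -5.32 × 10⁻⁴ + 8.938 × 10⁻⁴ = 3.618 × 10⁻⁴, so Δρ ≈ 0.3708 kg m⁻³.
N² = (g/ρ₀)·Δρ/Δz = g·(Δρ/ρ₀)/Δz = 9.8 × 3.618 × 10⁻⁴ / 76 = 4.6653 × 10⁻⁵ s⁻².
N = √(4.6653 × 10⁻⁵) = 6.8303 × 10⁻³ rad s⁻¹ ≈ 6.83 × 10⁻³ rad s⁻¹.

6.83 × 10⁻³ rad s⁻¹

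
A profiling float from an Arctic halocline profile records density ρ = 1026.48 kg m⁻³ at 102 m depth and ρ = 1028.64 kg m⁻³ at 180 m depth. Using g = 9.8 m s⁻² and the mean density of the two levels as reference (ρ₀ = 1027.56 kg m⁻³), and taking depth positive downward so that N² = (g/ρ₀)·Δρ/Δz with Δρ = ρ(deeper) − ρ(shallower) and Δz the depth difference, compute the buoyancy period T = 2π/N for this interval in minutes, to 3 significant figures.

Δρ = 1028.64 − 1026.48 = 2.16 kg m⁻³ over Δz = 180 − 102 = 78 m.
N² = (9.8/1027.56) × (2.16/78) = 2.6411 × 10⁻⁴ s⁻².
N = √(2.6411 × 10⁻⁴) = 0.016251 rad s⁻¹, so T = 2π/N = 386.63 s = 6.4438 min ≈ 6.44 min.

6.44 min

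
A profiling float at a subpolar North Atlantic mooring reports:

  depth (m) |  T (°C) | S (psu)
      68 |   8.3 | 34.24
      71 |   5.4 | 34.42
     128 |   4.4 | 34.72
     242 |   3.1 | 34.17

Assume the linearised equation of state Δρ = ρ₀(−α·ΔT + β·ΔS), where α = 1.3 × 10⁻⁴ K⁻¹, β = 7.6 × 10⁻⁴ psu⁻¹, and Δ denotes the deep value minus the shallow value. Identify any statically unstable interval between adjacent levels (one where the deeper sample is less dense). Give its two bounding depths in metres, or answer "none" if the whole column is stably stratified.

Evaluate Δρ/ρ₀ = −αΔT + βΔS across each adjacent pair:
  68–71 m: −αΔT+βΔS = −(1.3 × 10⁻⁴)(-2.9)+(7.6 × 10⁻⁴)(+0.18) = 5.1 × 10⁻⁴ → stable
  71–128 m: −αΔT+βΔS = −(1.3 × 10⁻⁴)(-1.0)+(7.6 × 10⁻⁴)(+0.30) = 3.6 × 10⁻⁴ → stable
  128–242 m: −αΔT+βΔS = −(1.3 × 10⁻⁴)(-1.3)+(7.6 × 10⁻⁴)(-0.55) = -2.5 × 10⁻⁴ → UNSTABLE
The 128–242 m interval has Δρ < 0: lighter water underlies denser water.

128–242 m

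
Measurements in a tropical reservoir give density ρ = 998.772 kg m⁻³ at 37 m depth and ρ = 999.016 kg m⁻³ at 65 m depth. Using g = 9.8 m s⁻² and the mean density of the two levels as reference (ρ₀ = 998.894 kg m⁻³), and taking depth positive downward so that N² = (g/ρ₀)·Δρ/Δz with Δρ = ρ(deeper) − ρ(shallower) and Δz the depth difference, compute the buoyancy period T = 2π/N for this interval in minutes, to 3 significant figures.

Δρ = 999.016 − 998.772 = 0.244 kg m⁻³ over Δz = 65 − 37 = 28 m.
N² = (9.8/998.894) × (0.244/28) = 8.5495 × 10⁻⁵ s⁻².
N = √(8.5495 × 10⁻⁵) = 9.2464 × 10⁻³ rad s⁻¹, so T = 2π/N = 679.53 s = 11.325 min ≈ 11.3 min.
N² > 0, so the interval is statically stable.

11.3 min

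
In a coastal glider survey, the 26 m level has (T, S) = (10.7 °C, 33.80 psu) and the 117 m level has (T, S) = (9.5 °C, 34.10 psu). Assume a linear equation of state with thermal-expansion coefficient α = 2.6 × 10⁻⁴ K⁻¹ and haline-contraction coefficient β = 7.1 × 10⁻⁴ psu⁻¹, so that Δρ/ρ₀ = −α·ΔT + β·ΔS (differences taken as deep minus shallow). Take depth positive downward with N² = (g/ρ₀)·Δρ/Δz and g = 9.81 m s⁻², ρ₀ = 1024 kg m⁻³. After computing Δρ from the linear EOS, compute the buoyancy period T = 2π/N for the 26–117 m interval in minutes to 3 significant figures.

13.9 min

ΔT = -1.2 K, ΔS = +0.30 psu (deep − shallow).
Δρ/ρ₀ = −αΔT + βΔS = 3.12 × 10⁻⁴ + 2.13 × 10⁻⁴ = 5.25 × 10⁻⁴, so Δρ ≈ 0.5376 kg m⁻³.
N² = (g/ρ₀)·Δρ/Δz = g·(Δρ/ρ₀)/Δz = 9.81 × 5.25 × 10⁻⁴ / 91 = 5.6596 × 10⁻⁵ s⁻².
N = √(5.6596 × 10⁻⁵) = 7.5230 × 10⁻³ rad s⁻¹ → T = 2π/N = 835.20 s = 13.920 min ≈ 13.9 min.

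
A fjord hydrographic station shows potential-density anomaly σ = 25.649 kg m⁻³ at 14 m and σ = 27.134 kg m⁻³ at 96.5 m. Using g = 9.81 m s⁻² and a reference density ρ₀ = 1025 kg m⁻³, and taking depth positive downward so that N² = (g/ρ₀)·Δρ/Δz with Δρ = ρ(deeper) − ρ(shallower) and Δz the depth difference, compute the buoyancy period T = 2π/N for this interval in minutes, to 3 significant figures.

Δρ = 1027.134 − 1025.649 = 1.485 kg m⁻³ over Δz = 96.5 − 14 = 82.5 m.
N² = (9.81/1025) × (1.485/82.5) = 1.7227 × 10⁻⁴ s⁻².
N = √(1.7227 × 10⁻⁴) = 0.013125 rad s⁻¹, so T = 2π/N = 478.72 s = 7.9787 min ≈ 7.98 min.

7.98 min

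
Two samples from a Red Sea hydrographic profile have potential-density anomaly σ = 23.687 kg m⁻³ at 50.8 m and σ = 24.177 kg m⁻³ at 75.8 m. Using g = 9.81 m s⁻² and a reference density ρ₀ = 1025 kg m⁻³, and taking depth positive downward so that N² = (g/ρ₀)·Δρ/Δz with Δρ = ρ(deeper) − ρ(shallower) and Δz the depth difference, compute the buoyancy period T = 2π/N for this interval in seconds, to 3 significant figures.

Δρ = 1024.177 − 1023.687 = 0.490 kg m⁻³ over Δz = 75.8 − 50.8 = 25 m.
N² = (9.81/1025) × (0.490/25) = 1.8759 × 10⁻⁴ s⁻².
N = √(1.8759 × 10⁻⁴) = 0.013696 rad s⁻¹, so T = 2π/N = 458.76 s ≈ 459 s.
Since Δρ > 0 the layer is stably stratified.

459 s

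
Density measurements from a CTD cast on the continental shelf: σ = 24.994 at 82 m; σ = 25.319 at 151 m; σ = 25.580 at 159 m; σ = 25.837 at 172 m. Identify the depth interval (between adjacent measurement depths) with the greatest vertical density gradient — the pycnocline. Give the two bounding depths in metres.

Compute the density gradient over each adjacent pair:
  82–151 m: Δρ/Δz = 0.325/69 = 4.7 × 10⁻³ kg m⁻⁴
  151–159 m: Δρ/Δz = 0.261/8 = 0.033 kg m⁻⁴
  159–172 m: Δρ/Δz = 0.257/13 = 0.020 kg m⁻⁴
The largest gradient is in the 151–159 m interval — the pycnocline.

151–159 m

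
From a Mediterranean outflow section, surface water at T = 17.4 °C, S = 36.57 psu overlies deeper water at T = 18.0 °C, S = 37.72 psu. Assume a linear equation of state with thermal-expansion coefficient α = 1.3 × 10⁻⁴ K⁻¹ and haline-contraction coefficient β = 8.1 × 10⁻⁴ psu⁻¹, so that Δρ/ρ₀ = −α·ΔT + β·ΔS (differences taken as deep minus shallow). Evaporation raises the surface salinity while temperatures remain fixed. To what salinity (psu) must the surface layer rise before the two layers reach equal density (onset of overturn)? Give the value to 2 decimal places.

37.62 psu

Neutral buoyancy requires −α(T_deep − T_surf) + β(S_deep − S_surf′) = 0.
S_surf′ = S_deep − (α/β)·ΔT = 37.72 − (1.3 × 10⁻⁴/8.1 × 10⁻⁴)·(+0.6) = 37.6237 psu.
Increase required: 37.6237 − 36.57 = 1.0537 psu.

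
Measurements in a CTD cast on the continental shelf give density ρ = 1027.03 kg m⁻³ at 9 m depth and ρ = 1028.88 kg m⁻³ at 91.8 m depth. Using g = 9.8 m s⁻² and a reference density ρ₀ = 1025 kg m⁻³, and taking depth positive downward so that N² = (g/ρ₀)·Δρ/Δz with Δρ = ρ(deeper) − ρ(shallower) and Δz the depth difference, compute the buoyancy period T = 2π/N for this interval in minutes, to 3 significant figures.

7.16 min

Δρ = 1028.88 − 1027.03 = 1.85 kg m⁻³ over Δz = 91.8 − 9 = 82.8 m.
N² = (9.8/1025) × (1.85/82.8) = 2.1362 × 10⁻⁴ s⁻².
N = √(2.1362 × 10⁻⁴) = 0.014616 rad s⁻¹, so T = 2π/N = 429.88 s = 7.1647 min ≈ 7.16 min.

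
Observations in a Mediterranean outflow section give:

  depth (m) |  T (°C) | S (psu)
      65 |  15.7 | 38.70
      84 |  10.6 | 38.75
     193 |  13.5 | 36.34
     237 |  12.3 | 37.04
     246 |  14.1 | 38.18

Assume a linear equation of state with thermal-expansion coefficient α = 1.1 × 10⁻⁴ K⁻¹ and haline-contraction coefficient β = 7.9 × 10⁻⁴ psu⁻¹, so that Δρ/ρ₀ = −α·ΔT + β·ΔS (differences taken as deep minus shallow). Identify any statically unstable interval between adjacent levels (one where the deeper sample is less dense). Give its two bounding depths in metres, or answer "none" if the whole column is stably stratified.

84–193 m

Evaluate Δρ/ρ₀ = −αΔT + βΔS across each adjacent pair:
  65–84 m: −αΔT+βΔS = −(1.1 × 10⁻⁴)(-5.1)+(7.9 × 10⁻⁴)(+0.05) = 6.0 × 10⁻⁴ → stable
  84–193 m: −αΔT+βΔS = −(1.1 × 10⁻⁴)(+2.9)+(7.9 × 10⁻⁴)(-2.41) = -2.2 × 10⁻³ → UNSTABLE
  193–237 m: −αΔT+βΔS = −(1.1 × 10⁻⁴)(-1.2)+(7.9 × 10⁻⁴)(+0.70) = 6.9 × 10⁻⁴ → stable
  237–246 m: −αΔT+βΔS = −(1.1 × 10⁻⁴)(+1.8)+(7.9 × 10⁻⁴)(+1.14) = 7.0 × 10⁻⁴ → stable
The 84–193 m interval has Δρ < 0: lighter water underlies denser water.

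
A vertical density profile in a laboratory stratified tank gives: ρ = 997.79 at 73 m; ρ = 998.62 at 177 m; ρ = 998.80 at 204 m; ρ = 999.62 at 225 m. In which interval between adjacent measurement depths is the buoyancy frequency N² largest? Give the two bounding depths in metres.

204–225 m

Compute the density gradient over each adjacent pair:
  73–177 m: Δρ/Δz = 0.83/104 = 8.0 × 10⁻³ kg m⁻⁴
  177–204 m: Δρ/Δz = 0.18/27 = 6.7 × 10⁻³ kg m⁻⁴
  204–225 m: Δρ/Δz = 0.82/21 = 0.039 kg m⁻⁴
The largest gradient is in the 204–225 m interval — the pycnocline.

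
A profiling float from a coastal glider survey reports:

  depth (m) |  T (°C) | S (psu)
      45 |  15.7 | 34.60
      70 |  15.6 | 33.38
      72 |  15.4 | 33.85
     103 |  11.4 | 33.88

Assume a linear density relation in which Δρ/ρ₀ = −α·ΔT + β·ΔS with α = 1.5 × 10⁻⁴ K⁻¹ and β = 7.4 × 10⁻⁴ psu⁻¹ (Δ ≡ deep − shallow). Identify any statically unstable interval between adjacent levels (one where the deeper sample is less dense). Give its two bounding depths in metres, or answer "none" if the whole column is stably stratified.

Evaluate Δρ/ρ₀ = −αΔT + βΔS across each adjacent pair:
  45–70 m: −αΔT+βΔS = −(1.5 × 10⁻⁴)(-0.1)+(7.4 × 10⁻⁴)(-1.22) = -8.9 × 10⁻⁴ → UNSTABLE
  70–72 m: −αΔT+βΔS = −(1.5 × 10⁻⁴)(-0.2)+(7.4 × 10⁻⁴)(+0.47) = 3.8 × 10⁻⁴ → stable
  72–103 m: −αΔT+βΔS = −(1.5 × 10⁻⁴)(-4.0)+(7.4 × 10⁻⁴)(+0.03) = 6.2 × 10⁻⁴ → stable
The 45–70 m interval has Δρ < 0: lighter water underlies denser water.

45–70 m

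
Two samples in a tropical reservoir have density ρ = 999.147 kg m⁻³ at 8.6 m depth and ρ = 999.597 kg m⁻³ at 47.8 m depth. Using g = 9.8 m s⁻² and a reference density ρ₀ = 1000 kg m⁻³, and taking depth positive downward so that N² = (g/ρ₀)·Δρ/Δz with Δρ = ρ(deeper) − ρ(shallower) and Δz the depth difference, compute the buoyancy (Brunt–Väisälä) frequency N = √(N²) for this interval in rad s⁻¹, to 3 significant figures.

0.0106 rad s⁻¹

Δρ = 999.597 − 999.147 = 0.450 kg m⁻³ over Δz = 47.8 − 8.6 = 39.2 m.
N² = (9.8/1000) × (0.450/39.2) = 1.1250 × 10⁻⁴ s⁻².
N = √(1.1250 × 10⁻⁴) = 0.010607 rad s⁻¹ ≈ 0.0106 rad s⁻¹.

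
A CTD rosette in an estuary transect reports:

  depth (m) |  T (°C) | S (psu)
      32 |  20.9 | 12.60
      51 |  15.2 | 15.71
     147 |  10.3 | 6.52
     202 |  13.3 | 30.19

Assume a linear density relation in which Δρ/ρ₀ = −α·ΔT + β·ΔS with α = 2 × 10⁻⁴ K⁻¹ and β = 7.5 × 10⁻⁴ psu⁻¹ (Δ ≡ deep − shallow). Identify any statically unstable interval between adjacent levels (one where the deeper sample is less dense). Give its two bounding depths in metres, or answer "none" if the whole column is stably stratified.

51–147 m

Evaluate Δρ/ρ₀ = −αΔT + βΔS across each adjacent pair:
  32–51 m: −αΔT+βΔS = −(2 × 10⁻⁴)(-5.7)+(7.5 × 10⁻⁴)(+3.11) = 3.5 × 10⁻³ → stable
  51–147 m: −αΔT+βΔS = −(2 × 10⁻⁴)(-4.9)+(7.5 × 10⁻⁴)(-9.19) = -5.9 × 10⁻³ → UNSTABLE
  147–202 m: −αΔT+βΔS = −(2 × 10⁻⁴)(+3.0)+(7.5 × 10⁻⁴)(+23.67) = 0.017 → stable
The 51–147 m interval has Δρ < 0: lighter water underlies denser water.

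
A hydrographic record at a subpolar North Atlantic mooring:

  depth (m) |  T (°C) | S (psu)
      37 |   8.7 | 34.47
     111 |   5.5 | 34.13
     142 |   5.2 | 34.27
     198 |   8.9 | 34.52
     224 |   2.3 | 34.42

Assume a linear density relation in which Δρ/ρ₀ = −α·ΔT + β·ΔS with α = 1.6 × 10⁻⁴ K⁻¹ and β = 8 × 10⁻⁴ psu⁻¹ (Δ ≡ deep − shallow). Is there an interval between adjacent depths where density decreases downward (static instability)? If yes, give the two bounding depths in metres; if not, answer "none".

Evaluate Δρ/ρ₀ = −αΔT + βΔS across each adjacent pair:
  37–111 m: −αΔT+βΔS = −(1.6 × 10⁻⁴)(-3.2)+(8 × 10⁻⁴)(-0.34) = 2.4 × 10⁻⁴ → stable
  111–142 m: −αΔT+βΔS = −(1.6 × 10⁻⁴)(-0.3)+(8 × 10⁻⁴)(+0.14) = 1.6 × 10⁻⁴ → stable
  142–198 m: −αΔT+βΔS = −(1.6 × 10⁻⁴)(+3.7)+(8 × 10⁻⁴)(+0.25) = -3.9 × 10⁻⁴ → UNSTABLE
  198–224 m: −αΔT+βΔS = −(1.6 × 10⁻⁴)(-6.6)+(8 × 10⁻⁴)(-0.10) = 9.8 × 10⁻⁴ → stable
The 142–198 m interval has Δρ < 0: lighter water underlies denser water.

142–198 m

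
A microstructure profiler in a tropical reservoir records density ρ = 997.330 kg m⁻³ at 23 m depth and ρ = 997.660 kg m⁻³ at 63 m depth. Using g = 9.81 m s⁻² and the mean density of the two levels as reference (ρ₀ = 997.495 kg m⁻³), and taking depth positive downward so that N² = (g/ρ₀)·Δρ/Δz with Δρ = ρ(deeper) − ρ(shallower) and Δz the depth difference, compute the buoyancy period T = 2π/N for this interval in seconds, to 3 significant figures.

698 s

Δρ = 997.660 − 997.330 = 0.330 kg m⁻³ over Δz = 63 − 23 = 40 m.
N² = (9.81/997.495) × (0.330/40) = 8.1136 × 10⁻⁵ s⁻².
N = √(8.1136 × 10⁻⁵) = 9.0076 × 10⁻³ rad s⁻¹, so T = 2π/N = 697.54 s ≈ 698 s.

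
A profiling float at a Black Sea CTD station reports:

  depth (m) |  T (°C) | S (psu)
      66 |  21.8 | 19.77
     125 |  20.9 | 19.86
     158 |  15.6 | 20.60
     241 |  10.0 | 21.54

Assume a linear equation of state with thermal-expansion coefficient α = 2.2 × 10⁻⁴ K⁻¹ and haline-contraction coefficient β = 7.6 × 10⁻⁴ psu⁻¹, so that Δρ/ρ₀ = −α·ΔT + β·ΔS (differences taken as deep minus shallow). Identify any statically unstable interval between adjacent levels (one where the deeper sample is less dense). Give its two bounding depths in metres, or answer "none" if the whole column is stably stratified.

Evaluate Δρ/ρ₀ = −αΔT + βΔS across each adjacent pair:
  66–125 m: −αΔT+βΔS = −(2.2 × 10⁻⁴)(-0.9)+(7.6 × 10⁻⁴)(+0.09) = 2.7 × 10⁻⁴ → stable
  125–158 m: −αΔT+βΔS = −(2.2 × 10⁻⁴)(-5.3)+(7.6 × 10⁻⁴)(+0.74) = 1.7 × 10⁻³ → stable
  158–241 m: −αΔT+βΔS = −(2.2 × 10⁻⁴)(-5.6)+(7.6 × 10⁻⁴)(+0.94) = 1.9 × 10⁻³ → stable
Every interval has Δρ > 0: the column is stably stratified throughout.

none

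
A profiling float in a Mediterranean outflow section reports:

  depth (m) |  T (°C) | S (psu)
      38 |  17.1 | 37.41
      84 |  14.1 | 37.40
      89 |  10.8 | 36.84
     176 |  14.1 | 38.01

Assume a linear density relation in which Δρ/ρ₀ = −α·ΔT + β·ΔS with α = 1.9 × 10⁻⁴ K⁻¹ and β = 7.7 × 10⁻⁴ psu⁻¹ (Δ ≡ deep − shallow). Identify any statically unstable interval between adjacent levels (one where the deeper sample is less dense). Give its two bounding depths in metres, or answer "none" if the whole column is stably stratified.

none

Evaluate Δρ/ρ₀ = −αΔT + βΔS across each adjacent pair:
  38–84 m: −αΔT+βΔS = −(1.9 × 10⁻⁴)(-3.0)+(7.7 × 10⁻⁴)(-0.01) = 5.6 × 10⁻⁴ → stable
  84–89 m: −αΔT+βΔS = −(1.9 × 10⁻⁴)(-3.3)+(7.7 × 10⁻⁴)(-0.56) = 2.0 × 10⁻⁴ → stable
  89–176 m: −αΔT+βΔS = −(1.9 × 10⁻⁴)(+3.3)+(7.7 × 10⁻⁴)(+1.17) = 2.7 × 10⁻⁴ → stable
Every interval has Δρ > 0: the column is stably stratified throughout.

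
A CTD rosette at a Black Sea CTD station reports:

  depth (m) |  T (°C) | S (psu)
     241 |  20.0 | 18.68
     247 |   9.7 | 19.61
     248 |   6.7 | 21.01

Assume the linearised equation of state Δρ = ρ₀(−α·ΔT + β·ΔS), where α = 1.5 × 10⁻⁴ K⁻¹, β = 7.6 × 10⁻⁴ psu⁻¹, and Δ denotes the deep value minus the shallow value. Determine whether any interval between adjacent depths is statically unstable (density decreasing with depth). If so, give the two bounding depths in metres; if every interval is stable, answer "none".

Evaluate Δρ/ρ₀ = −αΔT + βΔS across each adjacent pair:
  241–247 m: −αΔT+βΔS = −(1.5 × 10⁻⁴)(-10.3)+(7.6 × 10⁻⁴)(+0.93) = 2.3 × 10⁻³ → stable
  247–248 m: −αΔT+βΔS = −(1.5 × 10⁻⁴)(-3.0)+(7.6 × 10⁻⁴)(+1.40) = 1.5 × 10⁻³ → stable
Every interval has Δρ > 0: the column is stably stratified throughout.

none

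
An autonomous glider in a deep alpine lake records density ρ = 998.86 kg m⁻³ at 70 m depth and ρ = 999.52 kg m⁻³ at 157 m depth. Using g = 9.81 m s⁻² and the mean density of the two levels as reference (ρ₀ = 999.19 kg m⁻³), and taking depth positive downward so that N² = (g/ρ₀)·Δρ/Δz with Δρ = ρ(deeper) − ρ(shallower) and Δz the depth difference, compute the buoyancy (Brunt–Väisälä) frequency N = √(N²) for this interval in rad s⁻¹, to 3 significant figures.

Δρ = 999.52 − 998.86 = 0.66 kg m⁻³ over Δz = 157 − 70 = 87 m.
N² = (9.81/999.19) × (0.66/87) = 7.4481 × 10⁻⁵ s⁻².
N = √(7.4481 × 10⁻⁵) = 8.6302 × 10⁻³ rad s⁻¹ ≈ 8.63 × 10⁻³ rad s⁻¹.

8.63 × 10⁻³ rad s⁻¹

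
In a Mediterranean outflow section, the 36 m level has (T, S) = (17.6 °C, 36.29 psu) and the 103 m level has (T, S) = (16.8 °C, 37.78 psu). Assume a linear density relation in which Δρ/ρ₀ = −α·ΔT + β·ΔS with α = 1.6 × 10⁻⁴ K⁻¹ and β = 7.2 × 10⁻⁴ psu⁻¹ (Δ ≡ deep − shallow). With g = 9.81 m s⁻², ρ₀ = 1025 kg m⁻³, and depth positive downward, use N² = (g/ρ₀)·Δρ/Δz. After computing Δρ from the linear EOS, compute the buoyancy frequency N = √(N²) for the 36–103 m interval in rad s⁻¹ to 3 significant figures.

ΔT = -0.8 K, ΔS = +1.49 psu (deep − shallow).
Δρ/ρ₀ = −αΔT + βΔS = 1.28 × 10⁻⁴ + 1.0728 × 10⁻³ = 1.2008 × 10⁻³, so Δρ ≈ 1.231 kg m⁻³.
N² = (g/ρ₀)·Δρ/Δz = g·(Δρ/ρ₀)/Δz = 9.81 × 1.2008 × 10⁻³ / 67 = 1.7582 × 10⁻⁴ s⁻².
N = √(1.7582 × 10⁻⁴) = 0.013260 rad s⁻¹ ≈ 0.0133 rad s⁻¹.

0.0133 rad s⁻¹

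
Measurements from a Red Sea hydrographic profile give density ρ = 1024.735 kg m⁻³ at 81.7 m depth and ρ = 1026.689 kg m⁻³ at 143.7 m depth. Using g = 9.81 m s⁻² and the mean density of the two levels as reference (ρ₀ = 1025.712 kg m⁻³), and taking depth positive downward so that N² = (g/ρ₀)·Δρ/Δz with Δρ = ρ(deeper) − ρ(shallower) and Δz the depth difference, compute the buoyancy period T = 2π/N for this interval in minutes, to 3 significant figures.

6.03 min

Δρ = 1026.689 − 1024.735 = 1.954 kg m⁻³ over Δz = 143.7 − 81.7 = 62 m.
N² = (9.81/1025.712) × (1.954/62) = 3.0142 × 10⁻⁴ s⁻².
N = √(3.0142 × 10⁻⁴) = 0.017361 rad s⁻¹, so T = 2π/N = 361.91 s = 6.0318 min ≈ 6.03 min.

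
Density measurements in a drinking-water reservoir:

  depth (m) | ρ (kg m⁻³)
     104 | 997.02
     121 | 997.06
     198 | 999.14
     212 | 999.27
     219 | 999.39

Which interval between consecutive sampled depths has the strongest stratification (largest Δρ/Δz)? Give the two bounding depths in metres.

Compute the density gradient over each adjacent pair:
  104–121 m: Δρ/Δz = 0.04/17 = 2.4 × 10⁻³ kg m⁻⁴
  121–198 m: Δρ/Δz = 2.08/77 = 0.027 kg m⁻⁴
  198–212 m: Δρ/Δz = 0.13/14 = 9.3 × 10⁻³ kg m⁻⁴
  212–219 m: Δρ/Δz = 0.12/7 = 0.017 kg m⁻⁴
The largest gradient is in the 121–198 m interval — the pycnocline.

121–198 m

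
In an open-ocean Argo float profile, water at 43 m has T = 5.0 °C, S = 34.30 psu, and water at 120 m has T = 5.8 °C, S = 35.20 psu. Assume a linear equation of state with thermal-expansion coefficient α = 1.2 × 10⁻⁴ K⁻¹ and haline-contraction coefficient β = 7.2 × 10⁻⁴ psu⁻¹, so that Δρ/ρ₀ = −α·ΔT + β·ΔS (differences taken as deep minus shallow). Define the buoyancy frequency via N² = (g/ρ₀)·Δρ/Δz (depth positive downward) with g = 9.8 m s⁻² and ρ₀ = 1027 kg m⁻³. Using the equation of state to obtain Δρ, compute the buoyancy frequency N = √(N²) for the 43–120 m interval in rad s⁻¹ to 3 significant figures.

ΔT = +0.8 K, ΔS = +0.90 psu (deep − shallow).
Δρ/ρ₀ = −αΔT + βΔS = -9.60 × 10⁻⁵ + 6.48 × 10⁻⁴ = 5.52 × 10⁻⁴, so Δρ ≈ 0.5669 kg m⁻³.
N² = (g/ρ₀)·Δρ/Δz = g·(Δρ/ρ₀)/Δz = 9.8 × 5.52 × 10⁻⁴ / 77 = 7.0255 × 10⁻⁵ s⁻².
N = √(7.0255 × 10⁻⁵) = 8.3818 × 10⁻³ rad s⁻¹ ≈ 8.38 × 10⁻³ rad s⁻¹.

8.38 × 10⁻³ rad s⁻¹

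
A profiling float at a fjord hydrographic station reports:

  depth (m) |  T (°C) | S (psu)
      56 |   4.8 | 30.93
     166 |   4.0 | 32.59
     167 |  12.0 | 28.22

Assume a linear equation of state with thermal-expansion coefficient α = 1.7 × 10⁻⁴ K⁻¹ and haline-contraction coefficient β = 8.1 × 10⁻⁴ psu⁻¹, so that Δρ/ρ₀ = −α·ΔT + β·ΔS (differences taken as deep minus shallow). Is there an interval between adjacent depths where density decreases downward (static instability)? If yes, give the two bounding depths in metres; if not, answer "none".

Evaluate Δρ/ρ₀ = −αΔT + βΔS across each adjacent pair:
  56–166 m: −αΔT+βΔS = −(1.7 × 10⁻⁴)(-0.8)+(8.1 × 10⁻⁴)(+1.66) = 1.5 × 10⁻³ → stable
  166–167 m: −αΔT+βΔS = −(1.7 × 10⁻⁴)(+8.0)+(8.1 × 10⁻⁴)(-4.37) = -4.9 × 10⁻³ → UNSTABLE
The 166–167 m interval has Δρ < 0: lighter water underlies denser water.

166–167 m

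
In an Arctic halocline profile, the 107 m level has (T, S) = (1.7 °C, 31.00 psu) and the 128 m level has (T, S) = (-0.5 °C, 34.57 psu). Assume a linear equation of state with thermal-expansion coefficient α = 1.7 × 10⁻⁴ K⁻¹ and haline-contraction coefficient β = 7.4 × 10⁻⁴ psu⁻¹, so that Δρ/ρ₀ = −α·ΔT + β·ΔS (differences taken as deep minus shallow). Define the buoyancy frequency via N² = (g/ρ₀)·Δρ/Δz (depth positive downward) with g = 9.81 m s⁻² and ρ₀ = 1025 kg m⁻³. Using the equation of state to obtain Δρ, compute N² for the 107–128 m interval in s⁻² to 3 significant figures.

ΔT = -2.2 K, ΔS = +3.57 psu (deep − shallow).
Δρ/ρ₀ = −αΔT + βΔS = 3.74 × 10⁻⁴ + 2.6418 × 10⁻³ = 3.0158 × 10⁻³, so Δρ ≈ 3.091 kg m⁻³.
N² = (g/ρ₀)·Δρ/Δz = g·(Δρ/ρ₀)/Δz = 9.81 × 3.0158 × 10⁻³ / 21 = 1.4088 × 10⁻³ s⁻² ≈ 1.41 × 10⁻³ s⁻².

1.41 × 10⁻³ s⁻²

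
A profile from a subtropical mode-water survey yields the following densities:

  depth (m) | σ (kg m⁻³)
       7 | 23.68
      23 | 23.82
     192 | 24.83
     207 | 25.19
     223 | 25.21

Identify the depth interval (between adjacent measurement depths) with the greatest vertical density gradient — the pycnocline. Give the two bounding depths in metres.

192–207 m

Compute the density gradient over each adjacent pair:
  7–23 m: Δρ/Δz = 0.14/16 = 8.8 × 10⁻³ kg m⁻⁴
  23–192 m: Δρ/Δz = 1.01/169 = 6.0 × 10⁻³ kg m⁻⁴
  192–207 m: Δρ/Δz = 0.36/15 = 0.024 kg m⁻⁴
  207–223 m: Δρ/Δz = 0.02/16 = 1.3 × 10⁻³ kg m⁻⁴
The largest gradient is in the 192–207 m interval — the pycnocline.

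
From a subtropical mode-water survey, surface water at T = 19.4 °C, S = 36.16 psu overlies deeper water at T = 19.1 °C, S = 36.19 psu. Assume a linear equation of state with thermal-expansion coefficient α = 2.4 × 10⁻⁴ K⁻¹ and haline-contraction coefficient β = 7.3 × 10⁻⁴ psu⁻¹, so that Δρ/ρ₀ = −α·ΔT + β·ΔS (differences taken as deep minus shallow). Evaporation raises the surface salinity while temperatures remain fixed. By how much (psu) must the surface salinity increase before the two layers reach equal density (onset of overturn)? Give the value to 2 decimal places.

Neutral buoyancy requires −α(T_deep − T_surf) + β(S_deep − S_surf′) = 0.
S_surf′ = S_deep − (α/β)·ΔT = 36.19 − (2.4 × 10⁻⁴/7.3 × 10⁻⁴)·(-0.3) = 36.2886 psu.
Increase required: 36.2886 − 36.16 = 0.1286 psu.

0.13 psu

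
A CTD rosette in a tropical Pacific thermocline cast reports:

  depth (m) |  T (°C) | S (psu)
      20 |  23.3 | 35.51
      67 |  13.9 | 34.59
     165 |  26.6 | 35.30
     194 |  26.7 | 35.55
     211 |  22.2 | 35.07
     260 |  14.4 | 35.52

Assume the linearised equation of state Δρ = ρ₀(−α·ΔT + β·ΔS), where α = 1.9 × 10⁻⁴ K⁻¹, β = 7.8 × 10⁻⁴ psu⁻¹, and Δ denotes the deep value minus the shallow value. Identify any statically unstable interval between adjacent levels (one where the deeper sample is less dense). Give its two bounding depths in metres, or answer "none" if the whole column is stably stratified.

Evaluate Δρ/ρ₀ = −αΔT + βΔS across each adjacent pair:
  20–67 m: −αΔT+βΔS = −(1.9 × 10⁻⁴)(-9.4)+(7.8 × 10⁻⁴)(-0.92) = 1.1 × 10⁻³ → stable
  67–165 m: −αΔT+βΔS = −(1.9 × 10⁻⁴)(+12.7)+(7.8 × 10⁻⁴)(+0.71) = -1.9 × 10⁻³ → UNSTABLE
  165–194 m: −αΔT+βΔS = −(1.9 × 10⁻⁴)(+0.1)+(7.8 × 10⁻⁴)(+0.25) = 1.8 × 10⁻⁴ → stable
  194–211 m: −αΔT+βΔS = −(1.9 × 10⁻⁴)(-4.5)+(7.8 × 10⁻⁴)(-0.48) = 4.8 × 10⁻⁴ → stable
  211–260 m: −αΔT+βΔS = −(1.9 × 10⁻⁴)(-7.8)+(7.8 × 10⁻⁴)(+0.45) = 1.8 × 10⁻³ → stable
The 67–165 m interval has Δρ < 0: lighter water underlies denser water.

67–165 m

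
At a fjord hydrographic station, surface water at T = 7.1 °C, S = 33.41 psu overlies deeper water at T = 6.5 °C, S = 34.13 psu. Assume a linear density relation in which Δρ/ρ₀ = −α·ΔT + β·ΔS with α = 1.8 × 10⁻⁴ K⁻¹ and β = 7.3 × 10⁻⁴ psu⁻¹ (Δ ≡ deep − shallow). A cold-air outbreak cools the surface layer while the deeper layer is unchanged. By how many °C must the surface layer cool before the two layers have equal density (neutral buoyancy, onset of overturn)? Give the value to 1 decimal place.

3.5 °C

Neutral buoyancy requires Δρ = 0, i.e. −α(T_deep − T_surf′) + β(S_deep − S_surf) = 0.
T_surf′ = T_deep − (β/α)·ΔS = 6.5 − (7.3 × 10⁻⁴/1.8 × 10⁻⁴)·(+0.72) = 3.580 °C.
Cooling required: 7.1 − (3.580) = 3.520 °C.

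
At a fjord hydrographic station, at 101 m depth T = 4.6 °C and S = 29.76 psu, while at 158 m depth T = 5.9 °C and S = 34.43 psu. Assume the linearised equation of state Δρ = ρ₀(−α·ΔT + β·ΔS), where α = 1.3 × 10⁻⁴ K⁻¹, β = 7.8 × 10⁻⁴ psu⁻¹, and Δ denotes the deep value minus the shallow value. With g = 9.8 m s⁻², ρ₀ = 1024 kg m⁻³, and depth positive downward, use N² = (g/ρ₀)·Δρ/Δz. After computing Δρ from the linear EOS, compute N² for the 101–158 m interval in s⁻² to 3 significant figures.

ΔT = +1.3 K, ΔS = +4.67 psu (deep − shallow).
Δρ/ρ₀ = −αΔT + βΔS = -1.69 × 10⁻⁴ + 3.6426 × 10⁻³ = 3.4736 × 10⁻³, so Δρ ≈ 3.557 kg m⁻³.
N² = (g/ρ₀)·Δρ/Δz = g·(Δρ/ρ₀)/Δz = 9.8 × 3.4736 × 10⁻³ / 57 = 5.9722 × 10⁻⁴ s⁻² ≈ 5.97 × 10⁻⁴ s⁻².

5.97 × 10⁻⁴ s⁻²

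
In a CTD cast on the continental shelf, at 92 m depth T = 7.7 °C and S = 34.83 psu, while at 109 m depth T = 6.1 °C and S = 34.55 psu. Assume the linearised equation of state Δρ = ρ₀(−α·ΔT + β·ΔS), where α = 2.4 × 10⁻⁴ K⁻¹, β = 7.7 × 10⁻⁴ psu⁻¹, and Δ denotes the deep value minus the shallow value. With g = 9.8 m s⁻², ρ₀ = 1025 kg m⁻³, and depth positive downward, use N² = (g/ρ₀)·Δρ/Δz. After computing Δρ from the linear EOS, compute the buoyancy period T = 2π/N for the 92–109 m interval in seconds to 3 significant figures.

ΔT = -1.6 K, ΔS = -0.28 psu (deep − shallow).
Δρ/ρ₀ = −αΔT + βΔS = 3.84 × 10⁻⁴ − 2.156 × 10⁻⁴ = 1.684 × 10⁻⁴, so Δρ ≈ 0.1726 kg m⁻³.
N² = (g/ρ₀)·Δρ/Δz = g·(Δρ/ρ₀)/Δz = 9.8 × 1.684 × 10⁻⁴ / 17 = 9.7078 × 10⁻⁵ s⁻².
N = √(9.7078 × 10⁻⁵) = 9.8528 × 10⁻³ rad s⁻¹ → T = 2π/N = 637.71 s ≈ 638 s.

638 s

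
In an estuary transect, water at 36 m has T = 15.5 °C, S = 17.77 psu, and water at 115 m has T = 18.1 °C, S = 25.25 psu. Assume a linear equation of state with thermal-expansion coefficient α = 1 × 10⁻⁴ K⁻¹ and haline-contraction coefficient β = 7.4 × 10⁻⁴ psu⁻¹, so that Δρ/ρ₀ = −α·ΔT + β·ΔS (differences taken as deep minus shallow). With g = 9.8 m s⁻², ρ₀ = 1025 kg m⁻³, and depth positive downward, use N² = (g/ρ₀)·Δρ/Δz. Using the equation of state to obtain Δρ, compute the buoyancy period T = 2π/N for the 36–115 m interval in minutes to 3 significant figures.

4.09 min

ΔT = +2.6 K, ΔS = +7.48 psu (deep − shallow).
Δρ/ρ₀ = −αΔT + βΔS = -2.60 × 10⁻⁴ + 5.5352 × 10⁻³ = 5.2752 × 10⁻³, so Δρ ≈ 5.407 kg m⁻³.
N² = (g/ρ₀)·Δρ/Δz = g·(Δρ/ρ₀)/Δz = 9.8 × 5.2752 × 10⁻³ / 79 = 6.5439 × 10⁻⁴ s⁻².
N = √(6.5439 × 10⁻⁴) = 0.025581 rad s⁻¹ → T = 2π/N = 245.62 s = 4.0937 min ≈ 4.09 min.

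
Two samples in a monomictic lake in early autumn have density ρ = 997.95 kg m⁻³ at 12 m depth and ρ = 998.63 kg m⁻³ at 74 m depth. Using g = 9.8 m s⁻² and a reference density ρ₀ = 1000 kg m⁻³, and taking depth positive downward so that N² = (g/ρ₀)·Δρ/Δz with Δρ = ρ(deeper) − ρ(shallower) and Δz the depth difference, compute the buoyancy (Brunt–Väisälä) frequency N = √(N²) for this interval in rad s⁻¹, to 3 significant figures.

0.0104 rad s⁻¹

Δρ = 998.63 − 997.95 = 0.68 kg m⁻³ over Δz = 74 − 12 = 62 m.
N² = (9.8/1000) × (0.68/62) = 1.0748 × 10⁻⁴ s⁻².
N = √(1.0748 × 10⁻⁴) = 0.010367 rad s⁻¹ ≈ 0.0104 rad s⁻¹.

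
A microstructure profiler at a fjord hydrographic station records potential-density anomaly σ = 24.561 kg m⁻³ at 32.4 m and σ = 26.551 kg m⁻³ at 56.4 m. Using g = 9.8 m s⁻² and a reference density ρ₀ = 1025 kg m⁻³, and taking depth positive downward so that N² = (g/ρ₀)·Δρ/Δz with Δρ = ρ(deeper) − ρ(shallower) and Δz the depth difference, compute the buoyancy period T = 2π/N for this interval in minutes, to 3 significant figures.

3.72 min

Δρ = 1026.551 − 1024.561 = 1.990 kg m⁻³ over Δz = 56.4 − 32.4 = 24 m.
N² = (9.8/1025) × (1.990/24) = 7.9276 × 10⁻⁴ s⁻².
N = √(7.9276 × 10⁻⁴) = 0.028156 rad s⁻¹, so T = 2π/N = 223.16 s = 3.7193 min ≈ 3.72 min.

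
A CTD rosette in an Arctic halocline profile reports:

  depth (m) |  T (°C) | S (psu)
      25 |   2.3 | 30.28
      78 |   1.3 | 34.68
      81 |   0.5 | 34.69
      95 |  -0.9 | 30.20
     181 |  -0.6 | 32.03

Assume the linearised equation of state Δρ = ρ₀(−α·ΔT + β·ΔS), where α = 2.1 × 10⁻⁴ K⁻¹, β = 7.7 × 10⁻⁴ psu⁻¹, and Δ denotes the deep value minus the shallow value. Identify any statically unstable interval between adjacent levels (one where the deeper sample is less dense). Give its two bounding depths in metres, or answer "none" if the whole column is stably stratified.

Evaluate Δρ/ρ₀ = −αΔT + βΔS across each adjacent pair:
  25–78 m: −αΔT+βΔS = −(2.1 × 10⁻⁴)(-1.0)+(7.7 × 10⁻⁴)(+4.40) = 3.6 × 10⁻³ → stable
  78–81 m: −αΔT+βΔS = −(2.1 × 10⁻⁴)(-0.8)+(7.7 × 10⁻⁴)(+0.01) = 1.8 × 10⁻⁴ → stable
  81–95 m: −αΔT+βΔS = −(2.1 × 10⁻⁴)(-1.4)+(7.7 × 10⁻⁴)(-4.49) = -3.2 × 10⁻³ → UNSTABLE
  95–181 m: −αΔT+βΔS = −(2.1 × 10⁻⁴)(+0.3)+(7.7 × 10⁻⁴)(+1.83) = 1.3 × 10⁻³ → stable
The 81–95 m interval has Δρ < 0: lighter water underlies denser water.

81–95 m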